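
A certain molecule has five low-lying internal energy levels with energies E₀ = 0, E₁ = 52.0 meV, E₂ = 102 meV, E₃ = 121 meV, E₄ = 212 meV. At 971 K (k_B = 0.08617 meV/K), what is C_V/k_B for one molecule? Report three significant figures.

0.437

k_BT = 0.08617 × 971 K = 83.671 meV.
Eᵢ/kT = 0, 0.62148, 1.2191, 1.4461, 2.5337.
Z = Σ e^(−Eᵢ/kT) = e^(−0) + e^(−0.62148) + e^(−1.2191) + e^(−1.4461) + e^(−2.5337) = 1.0000 + 0.53715 + 0.29550 + 0.23549 + 0.079365 = 2.1475.
⟨E⟩ = 48.146 meV, ⟨E²⟩ = 5374.4 meV².
C_V/k_B = (⟨E²⟩ − ⟨E⟩²)/(kT)² = (5374.4 − 2318.0)/7000.8 = 0.437.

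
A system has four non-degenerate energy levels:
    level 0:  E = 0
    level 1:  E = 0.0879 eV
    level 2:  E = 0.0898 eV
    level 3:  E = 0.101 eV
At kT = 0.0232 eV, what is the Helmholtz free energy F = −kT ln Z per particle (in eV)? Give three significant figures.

-0.00127 eV

Eᵢ/kT = 0, 3.7888, 3.8707, 4.3534.
Z = Σ e^(−Eᵢ/kT) = e^(−0) + e^(−3.7888) + e^(−3.8707) + e^(−4.3534) = 1.0000 + 0.022623 + 0.020844 + 0.012863 = 1.0563.
F = −kT ln Z = −0.0232 × ln(1.0563) = −0.0232 × 0.054772 = -0.00127 eV.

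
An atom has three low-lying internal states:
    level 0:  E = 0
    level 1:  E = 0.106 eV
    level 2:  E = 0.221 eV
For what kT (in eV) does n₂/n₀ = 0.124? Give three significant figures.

0.106 eV

n₂/n₀ = exp[−(E₂−E₀)/kT] = 0.124.
⇒ (E₂−E₀)/kT = ln(1/0.124) = ln(8.0645) = 2.0875.
kT = 0.221 eV / 2.0875 = 0.106 eV.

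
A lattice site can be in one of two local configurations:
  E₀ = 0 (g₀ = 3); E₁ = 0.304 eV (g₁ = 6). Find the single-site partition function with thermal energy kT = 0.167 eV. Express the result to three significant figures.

Z = 3.97

Eᵢ/kT = 0, 1.8204.
Z = Σ gᵢe^(−Eᵢ/kT) = 3·e^(−0) + 6·e^(−1.8204) = 3.0000 + 0.97177 = 3.9718.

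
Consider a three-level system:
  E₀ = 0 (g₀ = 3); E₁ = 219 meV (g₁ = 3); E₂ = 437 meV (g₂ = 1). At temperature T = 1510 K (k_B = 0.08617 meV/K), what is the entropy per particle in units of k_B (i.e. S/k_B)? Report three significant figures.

1.57

k_BT = 0.08617 × 1510 K = 130.12 meV.
Eᵢ/kT = 0, 1.6831, 3.3584.
Z = Σ gᵢe^(−Eᵢ/kT) = 3·e^(−0) + 3·e^(−1.6831) + 1·e^(−3.3584) = 3.0000 + 0.55739 + 0.034791 = 3.5922.
⟨E⟩ = Σ EᵢPᵢ = 38.214 meV.
S/k_B = ln Z + ⟨E⟩/kT = ln(3.5922) + 38.214/130.12 = 1.2788 + 0.29368 = 1.57.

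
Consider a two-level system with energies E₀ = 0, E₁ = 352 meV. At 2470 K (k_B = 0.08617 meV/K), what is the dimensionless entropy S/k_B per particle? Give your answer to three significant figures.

k_BT = 0.08617 × 2470 K = 212.84 meV.
Eᵢ/kT = 0, 1.6538.
Z = Σ e^(−Eᵢ/kT) = e^(−0) + e^(−1.6538) = 1.0000 + 0.19132 = 1.1913.
⟨E⟩ = Σ EᵢPᵢ = 56.530 meV.
S/k_B = ln Z + ⟨E⟩/kT = ln(1.1913) + 56.530/212.84 = 0.17505 + 0.26560 = 0.441.

0.441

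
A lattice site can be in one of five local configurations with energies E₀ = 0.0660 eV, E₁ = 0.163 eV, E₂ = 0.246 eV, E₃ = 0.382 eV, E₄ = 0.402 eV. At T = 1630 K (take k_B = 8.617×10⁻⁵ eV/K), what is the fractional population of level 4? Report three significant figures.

k_BT = 8.617×10⁻⁵ × 1630 K = 0.14046 eV.
Eᵢ/kT = 0.46988, 1.1605, 1.7514, 2.7196, 2.8620.
Z = Σ e^(−Eᵢ/kT) = e^(−0.46988) + e^(−1.1605) + e^(−1.7514) + e^(−2.7196) + e^(−2.8620) = 0.62508 + 0.31333 + 0.17353 + 0.065901 + 0.057154 = 1.2350.
P₄ = e^(−E₄/kT) / Z = 0.057154/1.2350 = 0.0463.

0.0463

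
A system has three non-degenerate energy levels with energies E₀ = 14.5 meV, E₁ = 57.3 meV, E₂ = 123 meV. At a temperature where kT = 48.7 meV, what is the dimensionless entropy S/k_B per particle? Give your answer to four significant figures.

Eᵢ/kT = 0.297741, 1.17659, 2.52567.
Z = Σ e^(−Eᵢ/kT) = e^(−0.297741) + e^(−1.17659) + e^(−2.52567) = 0.742494 + 0.308328 + 0.0800047 = 1.13083.
⟨E⟩ = Σ EᵢPᵢ = 33.8459 meV.
S/k_B = ln Z + ⟨E⟩/kT = ln(1.13083) + 33.8459/48.7 = 0.122952 + 0.694988 = 0.8179.

0.8179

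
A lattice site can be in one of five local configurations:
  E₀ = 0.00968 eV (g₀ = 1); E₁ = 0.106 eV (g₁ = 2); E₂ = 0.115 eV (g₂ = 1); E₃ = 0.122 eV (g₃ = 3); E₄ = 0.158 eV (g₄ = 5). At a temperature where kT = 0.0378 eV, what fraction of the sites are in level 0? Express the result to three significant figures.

0.680

Eᵢ/kT = 0.25608, 2.8042, 3.0423, 3.2275, 4.1799.
Z = Σ gᵢe^(−Eᵢ/kT) = 1·e^(−0.25608) + 2·e^(−2.8042) + 1·e^(−3.0423) + 3·e^(−3.2275) + 5·e^(−4.1799) = 0.77408 + 0.12111 + 0.047725 + 0.11897 + 0.076500 = 1.1384.
P₀ = g₀ e^(−E₀/kT) / Z = 0.77408/1.1384 = 0.680.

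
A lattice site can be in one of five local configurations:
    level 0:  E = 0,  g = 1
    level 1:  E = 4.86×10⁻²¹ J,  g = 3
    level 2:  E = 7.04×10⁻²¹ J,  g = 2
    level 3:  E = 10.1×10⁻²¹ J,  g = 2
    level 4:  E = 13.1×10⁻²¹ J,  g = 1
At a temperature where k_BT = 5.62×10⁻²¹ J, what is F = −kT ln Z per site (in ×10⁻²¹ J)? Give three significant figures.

Eᵢ/kT = 0, 0.86477, 1.2527, 1.7972, 2.3310.
Z = Σ gᵢe^(−Eᵢ/kT) = 1·e^(−0) + 3·e^(−0.86477) + 2·e^(−1.2527) + 2·e^(−1.7972) + 1·e^(−2.3310) = 1.0000 + 1.2634 + 0.57146 + 0.33152 + 0.097198 = 3.2636.
F = −kT ln Z = −5.62 × ln(3.2636) = −5.62 × 1.1828 = -6.65 ×10⁻²¹ J.

-6.65 ×10⁻²¹ J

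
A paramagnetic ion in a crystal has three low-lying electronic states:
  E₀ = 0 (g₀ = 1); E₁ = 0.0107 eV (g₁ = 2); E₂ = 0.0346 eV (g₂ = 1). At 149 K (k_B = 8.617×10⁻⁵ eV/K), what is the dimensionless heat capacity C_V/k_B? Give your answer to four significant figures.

k_BT = 8.617×10⁻⁵ × 149 K = 0.0128393 eV.
Eᵢ/kT = 0, 0.833379, 2.69485.
Z = Σ gᵢe^(−Eᵢ/kT) = 1·e^(−0) + 2·e^(−0.833379) + 1·e^(−2.69485) = 1.00000 + 0.869157 + 0.0675525 = 1.93671.
⟨E⟩ = 0.00600880 eV, ⟨E²⟩ = 0.0000931378 eV².
C_V/k_B = (⟨E²⟩ − ⟨E⟩²)/(kT)² = (0.0000931378 − 0.0000361057)/0.000164848 = 0.3460.

0.3460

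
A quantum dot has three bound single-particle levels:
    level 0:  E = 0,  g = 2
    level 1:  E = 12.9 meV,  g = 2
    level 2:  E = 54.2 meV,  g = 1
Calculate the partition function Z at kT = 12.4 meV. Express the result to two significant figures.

Eᵢ/kT = 0, 1.040, 4.371.
Z = Σ gᵢe^(−Eᵢ/kT) = 2·e^(−0) + 2·e^(−1.040) + 1·e^(−4.371) = 2.000 + 0.7069 + 0.01264 = 2.720.

Z = 2.7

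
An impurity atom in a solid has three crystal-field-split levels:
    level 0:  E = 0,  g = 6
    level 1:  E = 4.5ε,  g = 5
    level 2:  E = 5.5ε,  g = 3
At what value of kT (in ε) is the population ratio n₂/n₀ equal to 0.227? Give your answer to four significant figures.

6.965 ε

n₂/n₀ = (g₂/g₀) exp[−(E₂−E₀)/kT] = 0.227.
⇒ (E₂−E₀)/kT = ln((3/6)/0.227) = ln(2.20264) = 0.789657.
kT = 5.5ε / 0.789657 = 6.965 ε.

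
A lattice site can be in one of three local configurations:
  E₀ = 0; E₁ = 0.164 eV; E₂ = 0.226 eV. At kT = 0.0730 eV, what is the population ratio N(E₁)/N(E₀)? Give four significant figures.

n₁/n₀ = exp[−(E₁−E₀)/kT] = exp(−(0.164 eV)/(0.0730 eV)) = exp(-2.24658) = 0.1058.

0.1058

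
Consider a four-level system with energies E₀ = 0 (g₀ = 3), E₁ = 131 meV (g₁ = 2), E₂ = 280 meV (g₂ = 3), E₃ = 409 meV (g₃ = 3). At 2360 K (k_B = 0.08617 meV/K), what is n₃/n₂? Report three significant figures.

0.530

k_BT = 0.08617 × 2360 K = 203.36 meV.
n₃/n₂ = (g₃/g₂) exp[−(E₃−E₂)/kT] = (3/3) × exp(−(129 meV)/(203.36 meV)) = (3/3) × exp(-0.63434) = 0.530.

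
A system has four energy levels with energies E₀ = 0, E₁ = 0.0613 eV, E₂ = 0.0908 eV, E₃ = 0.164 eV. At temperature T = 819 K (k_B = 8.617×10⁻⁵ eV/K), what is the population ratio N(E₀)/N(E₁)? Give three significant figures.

k_BT = 8.617×10⁻⁵ × 819 K = 0.070573 eV.
n₀/n₁ = exp[−(E₀−E₁)/kT] = exp(−(-0.0613 eV)/(0.070573 eV)) = exp(0.86860) = 2.38.

2.38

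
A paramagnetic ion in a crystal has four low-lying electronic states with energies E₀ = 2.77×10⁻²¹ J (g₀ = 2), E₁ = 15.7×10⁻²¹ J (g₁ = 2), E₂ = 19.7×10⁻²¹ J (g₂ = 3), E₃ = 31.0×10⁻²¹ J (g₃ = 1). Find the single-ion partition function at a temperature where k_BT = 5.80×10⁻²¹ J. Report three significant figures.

Eᵢ/kT = 0.47759, 2.7069, 3.3966, 5.3448.
Z = Σ gᵢe^(−Eᵢ/kT) = 2·e^(−0.47759) + 2·e^(−2.7069) + 3·e^(−3.3966) + 1·e^(−5.3448) = 1.2406 + 0.13349 + 0.10046 + 0.0047729 = 1.4793.

Z = 1.48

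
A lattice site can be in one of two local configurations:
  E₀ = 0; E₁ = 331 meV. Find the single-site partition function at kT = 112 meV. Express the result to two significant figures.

Eᵢ/kT = 0, 2.955.
Z = Σ e^(−Eᵢ/kT) = e^(−0) + e^(−2.955) = 1.000 + 0.05208 = 1.052.

Z = 1.1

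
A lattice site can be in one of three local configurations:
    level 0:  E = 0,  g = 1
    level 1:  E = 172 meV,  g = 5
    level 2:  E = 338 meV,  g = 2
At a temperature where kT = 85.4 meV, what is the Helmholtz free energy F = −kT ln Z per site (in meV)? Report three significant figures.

Eᵢ/kT = 0, 2.0141, 3.9578.
Z = Σ gᵢe^(−Eᵢ/kT) = 1·e^(−0) + 5·e^(−2.0141) + 2·e^(−3.9578) = 1.0000 + 0.66720 + 0.038210 = 1.7054.
F = −kT ln Z = −85.4 × ln(1.7054) = −85.4 × 0.53380 = -45.6 meV.

-45.6 meV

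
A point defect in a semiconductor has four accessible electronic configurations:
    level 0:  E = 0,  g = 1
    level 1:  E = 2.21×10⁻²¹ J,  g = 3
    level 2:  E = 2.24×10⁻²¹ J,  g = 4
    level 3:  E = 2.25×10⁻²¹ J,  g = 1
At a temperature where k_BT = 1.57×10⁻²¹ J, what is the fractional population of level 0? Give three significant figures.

Eᵢ/kT = 0, 1.4076, 1.4268, 1.4331.
Z = Σ gᵢe^(−Eᵢ/kT) = 1·e^(−0) + 3·e^(−1.4076) + 4·e^(−1.4268) + 1·e^(−1.4331) = 1.0000 + 0.73419 + 0.96030 + 0.23857 = 2.9331.
P₀ = g₀ e^(−E₀/kT) / Z = 1.0000/2.9331 = 0.341.

0.341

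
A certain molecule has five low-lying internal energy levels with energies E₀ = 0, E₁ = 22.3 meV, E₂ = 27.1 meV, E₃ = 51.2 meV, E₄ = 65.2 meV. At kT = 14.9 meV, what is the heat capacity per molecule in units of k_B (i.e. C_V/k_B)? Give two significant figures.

0.85

Eᵢ/kT = 0, 1.497, 1.819, 3.436, 4.376.
Z = Σ e^(−Eᵢ/kT) = e^(−0) + e^(−1.497) + e^(−1.819) + e^(−3.436) + e^(−4.376) = 1.000 + 0.2238 + 0.1622 + 0.03219 + 0.01258 = 1.431.
⟨E⟩ = 8.284 meV, ⟨E²⟩ = 257.4 meV².
C_V/k_B = (⟨E²⟩ − ⟨E⟩²)/(kT)² = (257.4 − 68.62)/222.0 = 0.85.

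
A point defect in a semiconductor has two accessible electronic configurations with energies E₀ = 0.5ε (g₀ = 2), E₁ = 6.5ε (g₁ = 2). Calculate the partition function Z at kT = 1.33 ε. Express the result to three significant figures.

Eᵢ/kT = 0.37594, 4.8872.
Z = Σ gᵢe^(−Eᵢ/kT) = 2·e^(−0.37594) + 2·e^(−4.8872) = 1.3733 + 0.015085 = 1.3884.

Z = 1.39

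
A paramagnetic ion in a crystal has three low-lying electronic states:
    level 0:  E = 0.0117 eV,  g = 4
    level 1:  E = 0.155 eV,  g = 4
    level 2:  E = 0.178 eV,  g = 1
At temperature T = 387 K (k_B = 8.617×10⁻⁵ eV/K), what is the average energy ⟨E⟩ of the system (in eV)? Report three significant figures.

0.0139 eV

k_BT = 8.617×10⁻⁵ × 387 K = 0.033348 eV.
Eᵢ/kT = 0.35085, 4.6480, 5.3377.
Z = Σ gᵢe^(−Eᵢ/kT) = 4·e^(−0.35085) + 4·e^(−4.6480) + 1·e^(−5.3377) = 2.8164 + 0.038323 + 0.0048069 = 2.8595.
⟨E⟩ = Σ Eᵢ gᵢe^(−Eᵢ/kT) / Z = (0.0117·2.8164 + 0.155·0.038323 + 0.178·0.0048069) / 2.8595 = 0.0139 eV.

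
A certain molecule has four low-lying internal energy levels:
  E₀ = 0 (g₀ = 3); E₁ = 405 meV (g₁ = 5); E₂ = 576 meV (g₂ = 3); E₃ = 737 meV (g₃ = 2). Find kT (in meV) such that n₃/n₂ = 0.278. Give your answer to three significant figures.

n₃/n₂ = (g₃/g₂) exp[−(E₃−E₂)/kT] = 0.278.
⇒ (E₃−E₂)/kT = ln((2/3)/0.278) = ln(2.3981) = 0.87468.
kT = 161 meV / 0.87468 = 184 meV.

184 meV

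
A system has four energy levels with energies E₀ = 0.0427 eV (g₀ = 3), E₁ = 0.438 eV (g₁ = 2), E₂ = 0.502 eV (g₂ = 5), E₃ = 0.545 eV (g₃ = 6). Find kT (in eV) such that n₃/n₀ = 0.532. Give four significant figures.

n₃/n₀ = (g₃/g₀) exp[−(E₃−E₀)/kT] = 0.532.
⇒ (E₃−E₀)/kT = ln((6/3)/0.532) = ln(3.75940) = 1.32426.
kT = 0.5023 eV / 1.32426 = 0.3793 eV.

0.3793 eV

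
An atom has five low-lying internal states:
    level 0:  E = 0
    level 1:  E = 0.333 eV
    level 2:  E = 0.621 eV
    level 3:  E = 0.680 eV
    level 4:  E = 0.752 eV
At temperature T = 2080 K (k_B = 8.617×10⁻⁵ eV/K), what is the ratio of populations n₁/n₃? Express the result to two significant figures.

6.9

k_BT = 8.617×10⁻⁵ × 2080 K = 0.1792 eV.
n₁/n₃ = exp[−(E₁−E₃)/kT] = exp(−(-0.347 eV)/(0.1792 eV)) = exp(1.936) = 6.9.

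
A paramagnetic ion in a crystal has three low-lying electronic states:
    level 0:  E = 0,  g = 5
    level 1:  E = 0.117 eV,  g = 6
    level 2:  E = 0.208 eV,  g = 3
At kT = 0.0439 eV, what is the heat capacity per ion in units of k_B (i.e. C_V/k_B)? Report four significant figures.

0.6015

Eᵢ/kT = 0, 2.66515, 4.73804.
Z = Σ gᵢe^(−Eᵢ/kT) = 5·e^(−0) + 6·e^(−2.66515) + 3·e^(−4.73804) = 5.00000 + 0.417533 + 0.0262674 = 5.44380.
⟨E⟩ = 0.00997740 eV, ⟨E²⟩ = 0.00125869 eV².
C_V/k_B = (⟨E²⟩ − ⟨E⟩²)/(kT)² = (0.00125869 − 0.0000995485)/0.00192721 = 0.6015.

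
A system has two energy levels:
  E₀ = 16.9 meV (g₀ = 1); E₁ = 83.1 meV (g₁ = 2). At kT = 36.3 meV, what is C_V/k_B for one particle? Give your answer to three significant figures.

Eᵢ/kT = 0.46556, 2.2893.
Z = Σ gᵢe^(−Eᵢ/kT) = 1·e^(−0.46556) + 2·e^(−2.2893) = 0.62778 + 0.20267 = 0.83045.
⟨E⟩ = 33.056 meV, ⟨E²⟩ = 1901.2 meV².
C_V/k_B = (⟨E²⟩ − ⟨E⟩²)/(kT)² = (1901.2 − 1092.7)/1317.7 = 0.614.

0.614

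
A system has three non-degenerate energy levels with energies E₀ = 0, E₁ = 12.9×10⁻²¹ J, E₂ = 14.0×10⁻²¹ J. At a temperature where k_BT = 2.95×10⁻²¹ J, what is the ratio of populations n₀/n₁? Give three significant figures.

n₀/n₁ = exp[−(E₀−E₁)/kT] = exp(−(-12.9 ×10⁻²¹ J)/(2.95 ×10⁻²¹ J)) = exp(4.3729) = 79.3.

79.3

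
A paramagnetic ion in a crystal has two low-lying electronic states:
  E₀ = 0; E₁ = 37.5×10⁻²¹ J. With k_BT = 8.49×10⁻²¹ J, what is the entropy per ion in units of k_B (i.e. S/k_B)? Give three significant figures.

Eᵢ/kT = 0, 4.4170.
Z = Σ e^(−Eᵢ/kT) = e^(−0) + e^(−4.4170) = 1.0000 + 0.012070 = 1.0121.
⟨E⟩ = Σ EᵢPᵢ = 0.44721 ×10⁻²¹ J.
S/k_B = ln Z + ⟨E⟩/kT = ln(1.0121) + 0.44721/8.49 = 0.012027 + 0.052675 = 0.0647.

0.0647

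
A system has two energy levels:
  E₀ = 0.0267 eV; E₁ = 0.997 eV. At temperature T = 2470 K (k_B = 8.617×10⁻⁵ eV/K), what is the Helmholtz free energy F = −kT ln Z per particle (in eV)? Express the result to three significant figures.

0.0245 eV

k_BT = 8.617×10⁻⁵ × 2470 K = 0.21284 eV.
Eᵢ/kT = 0.12545, 4.6843.
Z = Σ e^(−Eᵢ/kT) = e^(−0.12545) + e^(−4.6843) = 0.88210 + 0.0092392 = 0.89134.
F = −kT ln Z = −0.21284 × ln(0.89134) = −0.21284 × -0.11503 = 0.0245 eV.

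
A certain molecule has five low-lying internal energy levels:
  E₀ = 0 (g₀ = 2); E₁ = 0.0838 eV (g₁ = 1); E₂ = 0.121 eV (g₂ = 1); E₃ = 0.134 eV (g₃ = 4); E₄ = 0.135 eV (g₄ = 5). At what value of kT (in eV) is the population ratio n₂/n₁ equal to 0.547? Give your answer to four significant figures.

n₂/n₁ = (g₂/g₁) exp[−(E₂−E₁)/kT] = 0.547.
⇒ (E₂−E₁)/kT = ln((1/1)/0.547) = ln(1.82815) = 0.603305.
kT = 0.0372 eV / 0.603305 = 0.06166 eV.

0.06166 eV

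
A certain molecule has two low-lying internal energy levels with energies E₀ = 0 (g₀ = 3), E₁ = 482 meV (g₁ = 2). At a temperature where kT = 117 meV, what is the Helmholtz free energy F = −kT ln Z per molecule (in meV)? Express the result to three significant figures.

-130 meV

Eᵢ/kT = 0, 4.1197.
Z = Σ gᵢe^(−Eᵢ/kT) = 3·e^(−0) + 2·e^(−4.1197) = 3.0000 + 0.032499 = 3.0325.
F = −kT ln Z = −117 × ln(3.0325) = −117 × 1.1094 = -130 meV.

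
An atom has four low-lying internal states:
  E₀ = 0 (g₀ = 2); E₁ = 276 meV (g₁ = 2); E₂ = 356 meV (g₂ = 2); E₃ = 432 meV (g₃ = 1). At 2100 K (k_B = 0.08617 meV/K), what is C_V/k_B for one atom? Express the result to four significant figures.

k_BT = 0.08617 × 2100 K = 180.957 meV.
Eᵢ/kT = 0, 1.52522, 1.96732, 2.38731.
Z = Σ gᵢe^(−Eᵢ/kT) = 2·e^(−0) + 2·e^(−1.52522) + 2·e^(−1.96732) + 1·e^(−2.38731) = 2.00000 + 0.435146 + 0.279662 + 0.0918765 = 2.80668.
⟨E⟩ = 92.4048 meV, ⟨E²⟩ = 30547.6 meV².
C_V/k_B = (⟨E²⟩ − ⟨E⟩²)/(kT)² = (30547.6 − 8538.65)/32745.4 = 0.6721.

0.6721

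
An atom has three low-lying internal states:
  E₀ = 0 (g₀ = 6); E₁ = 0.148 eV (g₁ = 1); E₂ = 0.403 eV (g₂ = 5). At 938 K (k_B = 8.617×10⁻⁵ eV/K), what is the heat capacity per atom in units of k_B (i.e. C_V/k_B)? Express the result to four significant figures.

0.2182

k_BT = 8.617×10⁻⁵ × 938 K = 0.0808275 eV.
Eᵢ/kT = 0, 1.83106, 4.98593.
Z = Σ gᵢe^(−Eᵢ/kT) = 6·e^(−0) + 1·e^(−1.83106) + 5·e^(−4.98593) = 6.00000 + 0.160244 + 0.0341671 = 6.19441.
⟨E⟩ = 0.00605150 eV, ⟨E²⟩ = 0.00146245 eV².
C_V/k_B = (⟨E²⟩ − ⟨E⟩²)/(kT)² = (0.00146245 − 0.0000366207)/0.00653308 = 0.2182.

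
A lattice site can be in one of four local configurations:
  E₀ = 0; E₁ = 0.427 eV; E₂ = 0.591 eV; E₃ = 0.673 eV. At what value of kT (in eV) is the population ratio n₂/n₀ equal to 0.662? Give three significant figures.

1.43 eV

n₂/n₀ = exp[−(E₂−E₀)/kT] = 0.662.
⇒ (E₂−E₀)/kT = ln(1/0.662) = ln(1.5106) = 0.41251.
kT = 0.591 eV / 0.41251 = 1.43 eV.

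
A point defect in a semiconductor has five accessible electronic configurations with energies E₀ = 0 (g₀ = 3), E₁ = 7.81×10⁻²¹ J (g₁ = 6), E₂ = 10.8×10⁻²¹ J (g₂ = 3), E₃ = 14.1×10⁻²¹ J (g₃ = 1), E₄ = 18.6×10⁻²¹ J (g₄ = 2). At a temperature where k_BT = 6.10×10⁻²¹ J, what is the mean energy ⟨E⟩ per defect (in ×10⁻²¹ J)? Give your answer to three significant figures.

4.04 ×10⁻²¹ J

Eᵢ/kT = 0, 1.2803, 1.7705, 2.3115, 3.0492.
Z = Σ gᵢe^(−Eᵢ/kT) = 3·e^(−0) + 6·e^(−1.2803) + 3·e^(−1.7705) + 1·e^(−2.3115) + 2·e^(−3.0492) = 3.0000 + 1.6677 + 0.51074 + 0.099112 + 0.094794 = 5.3723.
⟨E⟩ = Σ Eᵢ gᵢe^(−Eᵢ/kT) / Z = (0·3.0000 + 7.81·1.6677 + 10.8·0.51074 + 14.1·0.099112 + 18.6·0.094794) / 5.3723 = 4.04 ×10⁻²¹ J.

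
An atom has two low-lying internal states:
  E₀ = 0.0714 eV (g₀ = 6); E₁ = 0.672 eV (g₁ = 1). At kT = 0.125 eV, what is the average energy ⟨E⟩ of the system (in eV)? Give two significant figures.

0.072 eV

Eᵢ/kT = 0.5712, 5.376.
Z = Σ gᵢe^(−Eᵢ/kT) = 6·e^(−0.5712) + 1·e^(−5.376) = 3.389 + 0.004626 = 3.394.
⟨E⟩ = Σ Eᵢ gᵢe^(−Eᵢ/kT) / Z = (0.0714·3.389 + 0.672·0.004626) / 3.394 = 0.072 eV.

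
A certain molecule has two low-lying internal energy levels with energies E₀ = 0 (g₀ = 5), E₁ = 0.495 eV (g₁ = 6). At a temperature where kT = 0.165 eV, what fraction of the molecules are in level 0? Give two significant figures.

0.94

Eᵢ/kT = 0, 3.000.
Z = Σ gᵢe^(−Eᵢ/kT) = 5·e^(−0) + 6·e^(−3.000) = 5.000 + 0.2987 = 5.299.
P₀ = g₀ e^(−E₀/kT) / Z = 5.000/5.299 = 0.94.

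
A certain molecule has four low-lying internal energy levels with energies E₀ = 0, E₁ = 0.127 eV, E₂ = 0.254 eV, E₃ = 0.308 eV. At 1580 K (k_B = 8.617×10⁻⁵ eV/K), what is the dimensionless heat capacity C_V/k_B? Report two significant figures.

k_BT = 8.617×10⁻⁵ × 1580 K = 0.1361 eV.
Eᵢ/kT = 0, 0.9331, 1.866, 2.263.
Z = Σ e^(−Eᵢ/kT) = e^(−0) + e^(−0.9331) + e^(−1.866) + e^(−2.263) = 1.000 + 0.3933 + 0.1547 + 0.1040 = 1.652.
⟨E⟩ = 0.07341 eV, ⟨E²⟩ = 0.01585 eV².
C_V/k_B = (⟨E²⟩ − ⟨E⟩²)/(kT)² = (0.01585 − 0.005389)/0.01852 = 0.56.

0.56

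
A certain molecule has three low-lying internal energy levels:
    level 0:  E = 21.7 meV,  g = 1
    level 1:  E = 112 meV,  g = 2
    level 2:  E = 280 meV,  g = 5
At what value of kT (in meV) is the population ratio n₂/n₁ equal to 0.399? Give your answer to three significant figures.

n₂/n₁ = (g₂/g₁) exp[−(E₂−E₁)/kT] = 0.399.
⇒ (E₂−E₁)/kT = ln((5/2)/0.399) = ln(6.2657) = 1.8351.
kT = 168 meV / 1.8351 = 91.5 meV.

91.5 meV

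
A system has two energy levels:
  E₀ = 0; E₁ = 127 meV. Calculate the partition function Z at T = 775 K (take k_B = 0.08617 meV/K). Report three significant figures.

k_BT = 0.08617 × 775 K = 66.782 meV.
Eᵢ/kT = 0, 1.9017.
Z = Σ e^(−Eᵢ/kT) = e^(−0) + e^(−1.9017) = 1.0000 + 0.14931 = 1.1493.

Z = 1.15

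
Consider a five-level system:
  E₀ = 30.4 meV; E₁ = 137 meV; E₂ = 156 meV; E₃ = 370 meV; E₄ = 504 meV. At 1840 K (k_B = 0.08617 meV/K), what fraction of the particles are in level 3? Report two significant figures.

0.055

k_BT = 0.08617 × 1840 K = 158.6 meV.
Eᵢ/kT = 0.1917, 0.8638, 0.9836, 2.333, 3.178.
Z = Σ e^(−Eᵢ/kT) = e^(−0.1917) + e^(−0.8638) + e^(−0.9836) + e^(−2.333) + e^(−3.178) = 0.8256 + 0.4216 + 0.3740 + 0.09700 + 0.04167 = 1.760.
P₃ = e^(−E₃/kT) / Z = 0.09700/1.760 = 0.055.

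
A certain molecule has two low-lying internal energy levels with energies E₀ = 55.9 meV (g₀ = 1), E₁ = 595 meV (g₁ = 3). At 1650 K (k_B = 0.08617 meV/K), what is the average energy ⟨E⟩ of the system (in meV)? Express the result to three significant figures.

k_BT = 0.08617 × 1650 K = 142.18 meV.
Eᵢ/kT = 0.39316, 4.1848.
Z = Σ gᵢe^(−Eᵢ/kT) = 1·e^(−0.39316) + 3·e^(−4.1848) = 0.67492 + 0.045676 = 0.72060.
⟨E⟩ = Σ Eᵢ gᵢe^(−Eᵢ/kT) / Z = (55.9·0.67492 + 595·0.045676) / 0.72060 = 90.1 meV.

90.1 meV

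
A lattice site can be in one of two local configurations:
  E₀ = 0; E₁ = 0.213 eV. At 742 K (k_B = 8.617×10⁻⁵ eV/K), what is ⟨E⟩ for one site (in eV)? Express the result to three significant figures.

0.00735 eV

k_BT = 8.617×10⁻⁵ × 742 K = 0.063938 eV.
Eᵢ/kT = 0, 3.3314.
Z = Σ e^(−Eᵢ/kT) = e^(−0) + e^(−3.3314) = 1.0000 + 0.035743 = 1.0357.
⟨E⟩ = Σ Eᵢ e^(−Eᵢ/kT) / Z = (0·1.0000 + 0.213·0.035743) / 1.0357 = 0.00735 eV.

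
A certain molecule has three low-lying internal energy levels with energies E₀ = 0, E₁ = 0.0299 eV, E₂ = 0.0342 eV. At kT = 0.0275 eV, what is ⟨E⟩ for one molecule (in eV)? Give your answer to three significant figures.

0.0123 eV

Eᵢ/kT = 0, 1.0873, 1.2436.
Z = Σ e^(−Eᵢ/kT) = e^(−0) + e^(−1.0873) + e^(−1.2436) = 1.0000 + 0.33713 + 0.28834 = 1.6255.
⟨E⟩ = Σ Eᵢ e^(−Eᵢ/kT) / Z = (0·1.0000 + 0.0299·0.33713 + 0.0342·0.28834) / 1.6255 = 0.0123 eV.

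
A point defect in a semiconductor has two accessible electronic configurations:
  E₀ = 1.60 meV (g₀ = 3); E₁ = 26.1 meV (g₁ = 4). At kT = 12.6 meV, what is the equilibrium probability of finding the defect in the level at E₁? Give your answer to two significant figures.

0.16

Eᵢ/kT = 0.1270, 2.071.
Z = Σ gᵢe^(−Eᵢ/kT) = 3·e^(−0.1270) + 4·e^(−2.071) = 2.642 + 0.5042 = 3.146.
P₁ = g₁ e^(−E₁/kT) / Z = 0.5042/3.146 = 0.16.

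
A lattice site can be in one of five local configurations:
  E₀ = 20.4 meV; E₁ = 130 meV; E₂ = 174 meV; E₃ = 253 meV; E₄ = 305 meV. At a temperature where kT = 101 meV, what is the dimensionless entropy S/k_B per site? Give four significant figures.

Eᵢ/kT = 0.201980, 1.28713, 1.72277, 2.50495, 3.01980.
Z = Σ e^(−Eᵢ/kT) = e^(−0.201980) + e^(−1.28713) + e^(−1.72277) + e^(−2.50495) + e^(−3.01980) = 0.817111 + 0.276062 + 0.178571 + 0.0816797 + 0.0488110 = 1.40223.
⟨E⟩ = Σ EᵢPᵢ = 84.9938 meV.
S/k_B = ln Z + ⟨E⟩/kT = ln(1.40223) + 84.9938/101 = 0.338064 + 0.841523 = 1.180.

1.180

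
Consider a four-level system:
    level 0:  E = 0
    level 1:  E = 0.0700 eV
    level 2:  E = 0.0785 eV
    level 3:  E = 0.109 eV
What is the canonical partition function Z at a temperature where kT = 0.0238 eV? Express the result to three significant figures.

Z = 1.10

Eᵢ/kT = 0, 2.9412, 3.2983, 4.5798.
Z = Σ e^(−Eᵢ/kT) = e^(−0) + e^(−2.9412) + e^(−3.2983) + e^(−4.5798) = 1.0000 + 0.052802 + 0.036946 + 0.010257 = 1.1000.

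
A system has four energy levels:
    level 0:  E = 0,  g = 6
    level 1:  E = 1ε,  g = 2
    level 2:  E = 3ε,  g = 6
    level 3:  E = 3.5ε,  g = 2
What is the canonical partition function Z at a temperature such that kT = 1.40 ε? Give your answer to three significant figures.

Eᵢ/kT = 0, 0.71429, 2.1429, 2.5000.
Z = Σ gᵢe^(−Eᵢ/kT) = 6·e^(−0) + 2·e^(−0.71429) + 6·e^(−2.1429) + 2·e^(−2.5000) = 6.0000 + 0.97908 + 0.70388 + 0.16417 = 7.8471.

Z = 7.85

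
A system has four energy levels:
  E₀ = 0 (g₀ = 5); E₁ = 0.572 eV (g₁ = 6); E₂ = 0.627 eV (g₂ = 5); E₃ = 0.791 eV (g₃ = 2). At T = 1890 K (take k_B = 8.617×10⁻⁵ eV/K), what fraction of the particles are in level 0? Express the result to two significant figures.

0.94

k_BT = 8.617×10⁻⁵ × 1890 K = 0.1629 eV.
Eᵢ/kT = 0, 3.511, 3.849, 4.856.
Z = Σ gᵢe^(−Eᵢ/kT) = 5·e^(−0) + 6·e^(−3.511) + 5·e^(−3.849) + 2·e^(−4.856) = 5.000 + 0.1792 + 0.1065 + 0.01556 = 5.301.
P₀ = g₀ e^(−E₀/kT) / Z = 5.000/5.301 = 0.94.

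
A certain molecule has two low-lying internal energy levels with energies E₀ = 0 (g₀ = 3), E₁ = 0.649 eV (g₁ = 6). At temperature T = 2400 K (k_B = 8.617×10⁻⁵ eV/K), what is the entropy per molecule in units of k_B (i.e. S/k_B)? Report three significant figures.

1.43

k_BT = 8.617×10⁻⁵ × 2400 K = 0.20681 eV.
Eᵢ/kT = 0, 3.1381.
Z = Σ gᵢe^(−Eᵢ/kT) = 3·e^(−0) + 6·e^(−3.1381) = 3.0000 + 0.26019 = 3.2602.
⟨E⟩ = Σ EᵢPᵢ = 0.051795 eV.
S/k_B = ln Z + ⟨E⟩/kT = ln(3.2602) + 0.051795/0.20681 = 1.1818 + 0.25045 = 1.43.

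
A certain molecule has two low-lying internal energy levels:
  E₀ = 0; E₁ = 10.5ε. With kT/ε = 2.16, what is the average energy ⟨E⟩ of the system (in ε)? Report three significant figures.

Eᵢ/kT = 0, 4.8611.
Z = Σ e^(−Eᵢ/kT) = e^(−0) + e^(−4.8611) = 1.0000 + 0.0077420 = 1.0077.
⟨E⟩ = Σ Eᵢ e^(−Eᵢ/kT) / Z = (0·1.0000 + 10.5·0.0077420) / 1.0077 = 0.0807 ε.

0.0807 ε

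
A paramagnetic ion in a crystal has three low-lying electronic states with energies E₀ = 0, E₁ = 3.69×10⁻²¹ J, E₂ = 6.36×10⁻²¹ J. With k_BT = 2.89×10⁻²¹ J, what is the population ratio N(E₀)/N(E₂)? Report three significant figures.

9.03

n₀/n₂ = exp[−(E₀−E₂)/kT] = exp(−(-6.36 ×10⁻²¹ J)/(2.89 ×10⁻²¹ J)) = exp(2.2007) = 9.03.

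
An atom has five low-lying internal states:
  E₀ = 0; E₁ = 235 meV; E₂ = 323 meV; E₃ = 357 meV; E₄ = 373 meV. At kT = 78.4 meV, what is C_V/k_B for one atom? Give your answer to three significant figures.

0.968

Eᵢ/kT = 0, 2.9974, 4.1199, 4.5536, 4.7577.
Z = Σ e^(−Eᵢ/kT) = e^(−0) + e^(−2.9974) + e^(−4.1199) + e^(−4.5536) + e^(−4.7577) = 1.0000 + 0.049917 + 0.016246 + 0.010529 + 0.0085853 = 1.0853.
⟨E⟩ = 22.058 meV, ⟨E²⟩ = 6438.7 meV².
C_V/k_B = (⟨E²⟩ − ⟨E⟩²)/(kT)² = (6438.7 − 486.56)/6146.6 = 0.968.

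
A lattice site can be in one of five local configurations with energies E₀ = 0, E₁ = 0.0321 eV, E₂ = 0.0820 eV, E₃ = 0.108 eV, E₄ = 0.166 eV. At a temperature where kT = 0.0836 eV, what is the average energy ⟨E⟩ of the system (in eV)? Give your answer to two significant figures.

0.043 eV

Eᵢ/kT = 0, 0.3840, 0.9809, 1.292, 1.986.
Z = Σ e^(−Eᵢ/kT) = e^(−0) + e^(−0.3840) + e^(−0.9809) + e^(−1.292) + e^(−1.986) = 1.000 + 0.6811 + 0.3750 + 0.2747 + 0.1372 = 2.468.
⟨E⟩ = Σ Eᵢ e^(−Eᵢ/kT) / Z = (0·1.000 + 0.0321·0.6811 + 0.0820·0.3750 + 0.108·0.2747 + 0.166·0.1372) / 2.468 = 0.043 eV.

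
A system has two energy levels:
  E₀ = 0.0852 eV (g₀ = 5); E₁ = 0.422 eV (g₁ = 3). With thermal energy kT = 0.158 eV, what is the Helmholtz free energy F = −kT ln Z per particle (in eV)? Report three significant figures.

Eᵢ/kT = 0.53924, 2.6709.
Z = Σ gᵢe^(−Eᵢ/kT) = 5·e^(−0.53924) + 3·e^(−2.6709) = 2.9160 + 0.20757 = 3.1236.
F = −kT ln Z = −0.158 × ln(3.1236) = −0.158 × 1.1390 = -0.180 eV.

-0.180 eV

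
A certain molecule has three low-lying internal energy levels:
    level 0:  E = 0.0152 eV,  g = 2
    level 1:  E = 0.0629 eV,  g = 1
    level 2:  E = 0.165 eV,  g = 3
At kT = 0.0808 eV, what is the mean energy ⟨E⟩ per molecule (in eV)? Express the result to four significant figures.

0.04722 eV

Eᵢ/kT = 0.188119, 0.778465, 2.04208.
Z = Σ gᵢe^(−Eᵢ/kT) = 2·e^(−0.188119) + 1·e^(−0.778465) + 3·e^(−2.04208) = 1.65703 + 0.459110 + 0.389276 = 2.50542.
⟨E⟩ = Σ Eᵢ gᵢe^(−Eᵢ/kT) / Z = (0.0152·1.65703 + 0.0629·0.459110 + 0.165·0.389276) / 2.50542 = 0.04722 eV.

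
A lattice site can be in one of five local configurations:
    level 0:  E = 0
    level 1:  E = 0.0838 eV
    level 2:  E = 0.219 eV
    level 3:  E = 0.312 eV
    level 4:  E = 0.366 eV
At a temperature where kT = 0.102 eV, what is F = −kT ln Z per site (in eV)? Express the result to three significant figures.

-0.0499 eV

Eᵢ/kT = 0, 0.82157, 2.1471, 3.0588, 3.5882.
Z = Σ e^(−Eᵢ/kT) = e^(−0) + e^(−0.82157) + e^(−2.1471) + e^(−3.0588) + e^(−3.5882) = 1.0000 + 0.43974 + 0.11682 + 0.046944 + 0.027648 = 1.6312.
F = −kT ln Z = −0.102 × ln(1.6312) = −0.102 × 0.48932 = -0.0499 eV.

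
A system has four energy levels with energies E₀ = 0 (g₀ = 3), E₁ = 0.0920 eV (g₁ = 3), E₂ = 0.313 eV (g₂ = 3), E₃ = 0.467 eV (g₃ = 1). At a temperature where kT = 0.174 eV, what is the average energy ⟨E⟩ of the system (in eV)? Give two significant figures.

Eᵢ/kT = 0, 0.5287, 1.799, 2.684.
Z = Σ gᵢe^(−Eᵢ/kT) = 3·e^(−0) + 3·e^(−0.5287) + 3·e^(−1.799) + 1·e^(−2.684) = 3.000 + 1.768 + 0.4964 + 0.06829 = 5.333.
⟨E⟩ = Σ Eᵢ gᵢe^(−Eᵢ/kT) / Z = (0·3.000 + 0.0920·1.768 + 0.313·0.4964 + 0.467·0.06829) / 5.333 = 0.066 eV.

0.066 eV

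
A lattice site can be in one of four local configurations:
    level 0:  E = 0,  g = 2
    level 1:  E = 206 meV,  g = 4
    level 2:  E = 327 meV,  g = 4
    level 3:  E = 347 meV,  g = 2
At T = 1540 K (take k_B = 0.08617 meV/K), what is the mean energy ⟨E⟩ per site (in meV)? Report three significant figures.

101 meV

k_BT = 0.08617 × 1540 K = 132.70 meV.
Eᵢ/kT = 0, 1.5524, 2.4642, 2.6149.
Z = Σ gᵢe^(−Eᵢ/kT) = 2·e^(−0) + 4·e^(−1.5524) + 4·e^(−2.4642) + 2·e^(−2.6149) = 2.0000 + 0.84696 + 0.34031 + 0.14635 = 3.3336.
⟨E⟩ = Σ Eᵢ gᵢe^(−Eᵢ/kT) / Z = (0·2.0000 + 206·0.84696 + 327·0.34031 + 347·0.14635) / 3.3336 = 101 meV.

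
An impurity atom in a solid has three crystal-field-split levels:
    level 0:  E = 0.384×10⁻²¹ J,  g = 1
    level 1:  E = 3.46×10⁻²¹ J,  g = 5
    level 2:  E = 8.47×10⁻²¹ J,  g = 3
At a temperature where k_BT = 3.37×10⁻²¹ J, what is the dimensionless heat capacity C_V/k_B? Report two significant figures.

0.41

Eᵢ/kT = 0.1139, 1.027, 2.513.
Z = Σ gᵢe^(−Eᵢ/kT) = 1·e^(−0.1139) + 5·e^(−1.027) + 3·e^(−2.513) = 0.8923 + 1.790 + 0.2431 = 2.925.
⟨E⟩ = 2.938, ⟨E²⟩ = 13.33.
C_V/k_B = (⟨E²⟩ − ⟨E⟩²)/(kT)² = (13.33 − 8.632)/11.36 = 0.41.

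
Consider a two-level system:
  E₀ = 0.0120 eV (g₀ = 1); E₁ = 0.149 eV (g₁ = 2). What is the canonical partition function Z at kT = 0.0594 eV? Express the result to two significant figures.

Eᵢ/kT = 0.2020, 2.508.
Z = Σ gᵢe^(−Eᵢ/kT) = 1·e^(−0.2020) + 2·e^(−2.508) = 0.8171 + 0.1629 = 0.9800.

Z = 0.98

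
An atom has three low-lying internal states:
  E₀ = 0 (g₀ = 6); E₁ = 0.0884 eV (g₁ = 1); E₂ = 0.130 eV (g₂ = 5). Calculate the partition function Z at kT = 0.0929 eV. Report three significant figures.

Eᵢ/kT = 0, 0.95156, 1.3994.
Z = Σ gᵢe^(−Eᵢ/kT) = 6·e^(−0) + 1·e^(−0.95156) + 5·e^(−1.3994) = 6.0000 + 0.38614 + 1.2337 = 7.6198.

Z = 7.62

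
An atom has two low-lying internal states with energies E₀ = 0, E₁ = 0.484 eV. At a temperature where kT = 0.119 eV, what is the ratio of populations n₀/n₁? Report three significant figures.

58.4

n₀/n₁ = exp[−(E₀−E₁)/kT] = exp(−(-0.484 eV)/(0.119 eV)) = exp(4.0672) = 58.4.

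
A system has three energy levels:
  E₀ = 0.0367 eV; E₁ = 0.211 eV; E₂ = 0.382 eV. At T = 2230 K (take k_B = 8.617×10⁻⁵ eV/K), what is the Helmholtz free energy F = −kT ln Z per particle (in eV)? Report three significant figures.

k_BT = 8.617×10⁻⁵ × 2230 K = 0.19216 eV.
Eᵢ/kT = 0.19099, 1.0980, 1.9879.
Z = Σ e^(−Eᵢ/kT) = e^(−0.19099) + e^(−1.0980) + e^(−1.9879) = 0.82614 + 0.33354 + 0.13698 = 1.2967.
F = −kT ln Z = −0.19216 × ln(1.2967) = −0.19216 × 0.25982 = -0.0499 eV.

-0.0499 eV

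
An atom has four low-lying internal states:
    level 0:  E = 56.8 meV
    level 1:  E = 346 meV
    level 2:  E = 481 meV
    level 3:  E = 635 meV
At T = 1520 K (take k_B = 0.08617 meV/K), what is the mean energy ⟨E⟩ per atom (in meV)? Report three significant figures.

k_BT = 0.08617 × 1520 K = 130.98 meV.
Eᵢ/kT = 0.43365, 2.6416, 3.6723, 4.8481.
Z = Σ e^(−Eᵢ/kT) = e^(−0.43365) + e^(−2.6416) + e^(−3.6723) + e^(−4.8481) = 0.64814 + 0.071247 + 0.025418 + 0.0078433 = 0.75265.
⟨E⟩ = Σ Eᵢ e^(−Eᵢ/kT) / Z = (56.8·0.64814 + 346·0.071247 + 481·0.025418 + 635·0.0078433) / 0.75265 = 105 meV.

105 meV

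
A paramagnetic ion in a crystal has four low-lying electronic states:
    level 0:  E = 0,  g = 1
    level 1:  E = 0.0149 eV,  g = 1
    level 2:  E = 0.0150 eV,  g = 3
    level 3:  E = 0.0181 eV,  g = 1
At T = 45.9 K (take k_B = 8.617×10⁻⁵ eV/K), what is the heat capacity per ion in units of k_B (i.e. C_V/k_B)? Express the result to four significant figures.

1.251

k_BT = 8.617×10⁻⁵ × 45.9 K = 0.00395520 eV.
Eᵢ/kT = 0, 3.76719, 3.79248, 4.57625.
Z = Σ gᵢe^(−Eᵢ/kT) = 1·e^(−0) + 1·e^(−3.76719) + 3·e^(−3.79248) + 1·e^(−4.57625) = 1.00000 + 0.0231169 + 0.0676189 + 0.0102934 = 1.10103.
⟨E⟩ = 0.00140326 eV, ⟨E²⟩ = 0.0000215422 eV².
C_V/k_B = (⟨E²⟩ − ⟨E⟩²)/(kT)² = (0.0000215422 − 0.00000196914)/0.0000156436 = 1.251.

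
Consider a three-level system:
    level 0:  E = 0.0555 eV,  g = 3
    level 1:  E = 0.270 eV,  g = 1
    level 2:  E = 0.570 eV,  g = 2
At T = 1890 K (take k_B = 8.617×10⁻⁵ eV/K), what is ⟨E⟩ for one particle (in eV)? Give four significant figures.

k_BT = 8.617×10⁻⁵ × 1890 K = 0.162861 eV.
Eᵢ/kT = 0.340781, 1.65786, 3.49992.
Z = Σ gᵢe^(−Eᵢ/kT) = 3·e^(−0.340781) + 1·e^(−1.65786) + 2·e^(−3.49992) = 2.13364 + 0.190546 + 0.0603996 = 2.38459.
⟨E⟩ = Σ Eᵢ gᵢe^(−Eᵢ/kT) / Z = (0.0555·2.13364 + 0.270·0.190546 + 0.570·0.0603996) / 2.38459 = 0.08567 eV.

0.08567 eV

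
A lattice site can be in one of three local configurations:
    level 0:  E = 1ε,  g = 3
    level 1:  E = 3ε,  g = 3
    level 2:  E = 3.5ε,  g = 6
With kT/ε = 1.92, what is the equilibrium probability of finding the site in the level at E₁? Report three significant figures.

0.186

Eᵢ/kT = 0.52083, 1.5625, 1.8229.
Z = Σ gᵢe^(−Eᵢ/kT) = 3·e^(−0.52083) + 3·e^(−1.5625) + 6·e^(−1.8229) = 1.7821 + 0.62883 + 0.96934 = 3.3803.
P₁ = g₁ e^(−E₁/kT) / Z = 0.62883/3.3803 = 0.186.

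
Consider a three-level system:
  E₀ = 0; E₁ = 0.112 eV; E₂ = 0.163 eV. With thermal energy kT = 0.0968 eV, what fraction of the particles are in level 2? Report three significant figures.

Eᵢ/kT = 0, 1.1570, 1.6839.
Z = Σ e^(−Eᵢ/kT) = e^(−0) + e^(−1.1570) + e^(−1.6839) = 1.0000 + 0.31443 + 0.18565 = 1.5001.
P₂ = e^(−E₂/kT) / Z = 0.18565/1.5001 = 0.124.

0.124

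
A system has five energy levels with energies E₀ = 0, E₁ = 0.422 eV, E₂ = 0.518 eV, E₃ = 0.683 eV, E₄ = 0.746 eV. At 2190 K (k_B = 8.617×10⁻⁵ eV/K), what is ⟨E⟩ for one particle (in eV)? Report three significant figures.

k_BT = 8.617×10⁻⁵ × 2190 K = 0.18871 eV.
Eᵢ/kT = 0, 2.2362, 2.7450, 3.6193, 3.9532.
Z = Σ e^(−Eᵢ/kT) = e^(−0) + e^(−2.2362) + e^(−2.7450) + e^(−3.6193) + e^(−3.9532) = 1.0000 + 0.10686 + 0.064248 + 0.026801 + 0.019193 = 1.2171.
⟨E⟩ = Σ Eᵢ e^(−Eᵢ/kT) / Z = (0·1.0000 + 0.422·0.10686 + 0.518·0.064248 + 0.683·0.026801 + 0.746·0.019193) / 1.2171 = 0.0912 eV.

0.0912 eV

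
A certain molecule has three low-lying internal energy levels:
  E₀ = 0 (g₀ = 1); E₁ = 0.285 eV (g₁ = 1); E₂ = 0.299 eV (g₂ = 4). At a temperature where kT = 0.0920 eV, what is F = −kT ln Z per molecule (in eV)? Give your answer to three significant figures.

Eᵢ/kT = 0, 3.0978, 3.2500.
Z = Σ gᵢe^(−Eᵢ/kT) = 1·e^(−0) + 1·e^(−3.0978) + 4·e^(−3.2500) = 1.0000 + 0.045148 + 0.15510 = 1.2002.
F = −kT ln Z = −0.0920 × ln(1.2002) = −0.0920 × 0.18249 = -0.0168 eV.

-0.0168 eV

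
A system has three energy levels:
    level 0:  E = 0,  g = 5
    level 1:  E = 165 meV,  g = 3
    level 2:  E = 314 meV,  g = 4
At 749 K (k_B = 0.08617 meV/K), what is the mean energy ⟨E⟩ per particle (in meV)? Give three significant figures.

k_BT = 0.08617 × 749 K = 64.541 meV.
Eᵢ/kT = 0, 2.5565, 4.8651.
Z = Σ gᵢe^(−Eᵢ/kT) = 5·e^(−0) + 3·e^(−2.5565) + 4·e^(−4.8651) = 5.0000 + 0.23273 + 0.030844 = 5.2636.
⟨E⟩ = Σ Eᵢ gᵢe^(−Eᵢ/kT) / Z = (0·5.0000 + 165·0.23273 + 314·0.030844) / 5.2636 = 9.14 meV.

9.14 meV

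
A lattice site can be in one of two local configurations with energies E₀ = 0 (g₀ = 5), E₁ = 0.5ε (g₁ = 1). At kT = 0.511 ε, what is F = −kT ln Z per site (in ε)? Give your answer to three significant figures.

Eᵢ/kT = 0, 0.97847.
Z = Σ gᵢe^(−Eᵢ/kT) = 5·e^(−0) + 1·e^(−0.97847) = 5.0000 + 0.37589 = 5.3759.
F = −kT ln Z = −0.511 × ln(5.3759) = −0.511 × 1.6819 = -0.859 ε.

-0.859 ε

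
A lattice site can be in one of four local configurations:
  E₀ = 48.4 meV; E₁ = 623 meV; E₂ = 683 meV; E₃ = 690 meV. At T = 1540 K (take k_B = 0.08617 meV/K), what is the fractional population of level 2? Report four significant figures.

k_BT = 0.08617 × 1540 K = 132.702 meV.
Eᵢ/kT = 0.364727, 4.69473, 5.14687, 5.19962.
Z = Σ e^(−Eᵢ/kT) = e^(−0.364727) + e^(−4.69473) + e^(−5.14687) + e^(−5.19962) = 0.694386 + 0.00914334 + 0.00581759 + 0.00551866 = 0.714866.
P₂ = e^(−E₂/kT) / Z = 0.00581759/0.714866 = 0.008138.

0.008138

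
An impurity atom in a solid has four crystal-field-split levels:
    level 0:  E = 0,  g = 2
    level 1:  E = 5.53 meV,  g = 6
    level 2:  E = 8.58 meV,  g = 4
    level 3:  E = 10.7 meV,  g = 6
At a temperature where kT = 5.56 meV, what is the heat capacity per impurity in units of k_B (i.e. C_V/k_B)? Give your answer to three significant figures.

Eᵢ/kT = 0, 0.99460, 1.5432, 1.9245.
Z = Σ gᵢe^(−Eᵢ/kT) = 2·e^(−0) + 6·e^(−0.99460) + 4·e^(−1.5432) + 6·e^(−1.9245) = 2.0000 + 2.2192 + 0.85478 + 0.87569 = 5.9497.
⟨E⟩ = 4.8702 meV, ⟨E²⟩ = 38.834 meV².
C_V/k_B = (⟨E²⟩ − ⟨E⟩²)/(kT)² = (38.834 − 23.719)/30.914 = 0.489.

0.489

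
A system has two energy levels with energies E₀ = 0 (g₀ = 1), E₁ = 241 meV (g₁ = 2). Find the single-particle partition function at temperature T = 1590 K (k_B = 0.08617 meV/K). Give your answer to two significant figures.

Z = 1.3

k_BT = 0.08617 × 1590 K = 137.0 meV.
Eᵢ/kT = 0, 1.759.
Z = Σ gᵢe^(−Eᵢ/kT) = 1·e^(−0) + 2·e^(−1.759) = 1.000 + 0.3444 = 1.344.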